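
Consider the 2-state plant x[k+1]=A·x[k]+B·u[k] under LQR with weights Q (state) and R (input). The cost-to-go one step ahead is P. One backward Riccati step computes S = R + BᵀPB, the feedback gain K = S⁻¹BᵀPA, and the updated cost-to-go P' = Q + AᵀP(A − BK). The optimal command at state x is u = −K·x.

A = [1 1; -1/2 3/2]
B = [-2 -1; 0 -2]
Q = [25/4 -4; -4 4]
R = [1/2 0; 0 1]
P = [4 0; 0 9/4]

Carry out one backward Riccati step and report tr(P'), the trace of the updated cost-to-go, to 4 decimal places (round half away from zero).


BᵀP = [-8.0000 0.0000; -4.0000 -4.5000]
S = R + BᵀPB = [1/2 0; 0 1] + [16.0000 8.0000; 8.0000 13.0000] = [16.5000 8.0000; 8.0000 14.0000]
BᵀPA = [-8.0000 -8.0000; -1.7500 -10.7500]
K = S⁻¹·BᵀPA = [-0.5868 -0.1557; 0.2103 -0.6789]
A−BK = [0.0367 0.0097; -0.0793 0.1422]
AᵀP(A−BK) = [0.2360 -0.1211; -0.1211 0.5189]
P' = Q + AᵀP(A−BK) = [6.4860 -4.1211; -4.1211 4.5189]
tr(P') = 11.0049

11.0049


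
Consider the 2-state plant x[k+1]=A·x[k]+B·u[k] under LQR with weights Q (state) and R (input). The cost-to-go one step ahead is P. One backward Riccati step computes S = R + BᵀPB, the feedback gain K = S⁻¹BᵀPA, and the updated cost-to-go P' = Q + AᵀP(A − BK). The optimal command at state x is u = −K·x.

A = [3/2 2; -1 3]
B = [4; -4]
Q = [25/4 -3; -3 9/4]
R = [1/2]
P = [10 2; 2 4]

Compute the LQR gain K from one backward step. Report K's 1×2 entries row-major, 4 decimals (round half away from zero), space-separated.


0.3489 0.2492

BᵀP = [32.0000 -8.0000]
S = R + BᵀPB = [1/2] + [160.0000] = [160.5000]
BᵀPA = [56.0000 40.0000]
K = S⁻¹·BᵀPA = [0.3489 0.2492]
A−BK = [0.1044 1.0031; 0.3956 3.9969]
AᵀP(A−BK) = [0.9611 9.0436; 9.0436 90.0312]
P' = Q + AᵀP(A−BK) = [7.2111 6.0436; 6.0436 92.2812]
tr(P') = 99.4922


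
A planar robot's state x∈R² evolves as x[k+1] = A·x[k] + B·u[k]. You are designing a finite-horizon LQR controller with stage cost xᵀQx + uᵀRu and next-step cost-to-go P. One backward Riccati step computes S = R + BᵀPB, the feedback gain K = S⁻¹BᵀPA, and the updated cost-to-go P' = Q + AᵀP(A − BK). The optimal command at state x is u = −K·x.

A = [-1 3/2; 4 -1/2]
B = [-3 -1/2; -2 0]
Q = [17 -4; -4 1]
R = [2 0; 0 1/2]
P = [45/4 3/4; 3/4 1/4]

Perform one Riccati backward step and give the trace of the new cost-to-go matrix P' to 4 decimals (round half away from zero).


BᵀP = [-35.2500 -2.7500; -5.6250 -0.3750]
S = R + BᵀPB = [2 0; 0 1/2] + [111.2500 17.6250; 17.6250 2.8125] = [113.2500 17.6250; 17.6250 3.3125]
BᵀPA = [24.2500 -51.5000; 4.1250 -8.2500]
K = S⁻¹·BᵀPA = [0.1182 -0.3905; 0.6163 -0.4128]
A−BK = [-0.3372 0.1221; 4.2364 -1.2810]
AᵀP(A−BK) = [3.8411 -1.3275; -1.3275 0.7335]
P' = Q + AᵀP(A−BK) = [20.8411 -5.3275; -5.3275 1.7335]
tr(P') = 22.5746

22.5746


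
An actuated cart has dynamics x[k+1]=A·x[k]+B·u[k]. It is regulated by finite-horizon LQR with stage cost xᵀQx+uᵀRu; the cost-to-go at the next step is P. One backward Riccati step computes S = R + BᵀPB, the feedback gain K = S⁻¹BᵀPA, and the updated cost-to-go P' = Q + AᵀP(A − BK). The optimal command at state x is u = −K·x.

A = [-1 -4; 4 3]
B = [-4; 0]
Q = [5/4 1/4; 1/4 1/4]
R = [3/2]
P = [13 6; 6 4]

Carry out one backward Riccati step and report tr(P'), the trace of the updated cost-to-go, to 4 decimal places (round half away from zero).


BᵀP = [-52.0000 -24.0000]
S = R + BᵀPB = [3/2] + [208.0000] = [209.5000]
BᵀPA = [-44.0000 136.0000]
K = S⁻¹·BᵀPA = [-0.2100 0.6492]
A−BK = [-1.8401 -1.4033; 4.0000 3.0000]
AᵀP(A−BK) = [19.7589 14.5632; 14.5632 11.7136]
P' = Q + AᵀP(A−BK) = [21.0089 14.8132; 14.8132 11.9636]
tr(P') = 32.9726

32.9726


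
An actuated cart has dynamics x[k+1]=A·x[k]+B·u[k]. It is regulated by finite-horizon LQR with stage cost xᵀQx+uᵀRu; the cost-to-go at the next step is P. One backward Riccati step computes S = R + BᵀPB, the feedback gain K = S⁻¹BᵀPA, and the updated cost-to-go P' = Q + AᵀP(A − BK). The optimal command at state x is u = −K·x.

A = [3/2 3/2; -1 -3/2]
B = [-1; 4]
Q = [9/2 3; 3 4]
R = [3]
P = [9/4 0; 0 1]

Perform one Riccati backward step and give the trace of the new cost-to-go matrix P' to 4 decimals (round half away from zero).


15.1794

BᵀP = [-2.2500 4.0000]
S = R + BᵀPB = [3] + [18.2500] = [21.2500]
BᵀPA = [-7.3750 -9.3750]
K = S⁻¹·BᵀPA = [-0.3471 -0.4412]
A−BK = [1.1529 1.0588; 0.3882 0.2647]
AᵀP(A−BK) = [3.5029 3.3088; 3.3088 3.1765]
P' = Q + AᵀP(A−BK) = [8.0029 6.3088; 6.3088 7.1765]
tr(P') = 15.1794


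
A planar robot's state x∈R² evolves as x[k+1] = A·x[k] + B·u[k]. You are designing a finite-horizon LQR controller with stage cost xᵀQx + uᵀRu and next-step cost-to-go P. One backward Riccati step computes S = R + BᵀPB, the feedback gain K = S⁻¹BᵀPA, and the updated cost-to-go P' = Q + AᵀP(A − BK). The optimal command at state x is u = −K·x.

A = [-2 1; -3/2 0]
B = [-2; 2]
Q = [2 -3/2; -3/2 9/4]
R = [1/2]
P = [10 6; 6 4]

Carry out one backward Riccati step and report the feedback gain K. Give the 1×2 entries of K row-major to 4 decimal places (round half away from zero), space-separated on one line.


2.5882 -0.9412

BᵀP = [-8.0000 -4.0000]
S = R + BᵀPB = [1/2] + [8.0000] = [8.5000]
BᵀPA = [22.0000 -8.0000]
K = S⁻¹·BᵀPA = [2.5882 -0.9412]
A−BK = [3.1765 -0.8824; -6.6765 1.8824]
AᵀP(A−BK) = [28.0588 -8.2941; -8.2941 2.4706]
P' = Q + AᵀP(A−BK) = [30.0588 -9.7941; -9.7941 4.7206]
tr(P') = 34.7794


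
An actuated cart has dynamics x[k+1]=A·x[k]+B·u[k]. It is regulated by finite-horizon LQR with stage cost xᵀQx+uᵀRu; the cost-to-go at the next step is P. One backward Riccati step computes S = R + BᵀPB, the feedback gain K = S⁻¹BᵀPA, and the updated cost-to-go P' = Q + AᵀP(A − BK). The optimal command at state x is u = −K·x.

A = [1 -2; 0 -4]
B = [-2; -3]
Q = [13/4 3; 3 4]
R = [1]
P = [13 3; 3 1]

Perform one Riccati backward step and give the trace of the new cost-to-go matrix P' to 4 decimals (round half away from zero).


9.0969

BᵀP = [-35.0000 -9.0000]
S = R + BᵀPB = [1] + [97.0000] = [98.0000]
BᵀPA = [-35.0000 106.0000]
K = S⁻¹·BᵀPA = [-0.3571 1.0816]
A−BK = [0.2857 0.1633; -1.0714 -0.7551]
AᵀP(A−BK) = [0.5000 -0.1429; -0.1429 1.3469]
P' = Q + AᵀP(A−BK) = [3.7500 2.8571; 2.8571 5.3469]
tr(P') = 9.0969


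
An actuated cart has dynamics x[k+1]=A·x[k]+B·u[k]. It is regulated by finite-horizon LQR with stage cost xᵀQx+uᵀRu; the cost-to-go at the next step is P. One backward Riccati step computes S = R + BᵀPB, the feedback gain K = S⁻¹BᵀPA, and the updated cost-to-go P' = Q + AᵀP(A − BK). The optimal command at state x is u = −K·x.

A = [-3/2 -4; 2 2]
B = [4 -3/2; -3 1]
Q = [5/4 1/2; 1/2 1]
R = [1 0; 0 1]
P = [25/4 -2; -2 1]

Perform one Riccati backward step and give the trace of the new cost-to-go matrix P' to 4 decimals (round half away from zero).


3.5691

BᵀP = [31.0000 -11.0000; -11.3750 4.0000]
S = R + BᵀPB = [1 0; 0 1] + [157.0000 -57.5000; -57.5000 21.0625] = [158.0000 -57.5000; -57.5000 22.0625]
BᵀPA = [-68.5000 -146.0000; 25.0625 53.5000]
K = S⁻¹·BᵀPA = [-0.3907 -0.8065; 0.1176 0.3229]
A−BK = [0.2394 -0.2895; 0.7102 -0.7425]
AᵀP(A−BK) = [0.3490 0.1594; 0.1594 0.9701]
P' = Q + AᵀP(A−BK) = [1.5990 0.6594; 0.6594 1.9701]
tr(P') = 3.5691


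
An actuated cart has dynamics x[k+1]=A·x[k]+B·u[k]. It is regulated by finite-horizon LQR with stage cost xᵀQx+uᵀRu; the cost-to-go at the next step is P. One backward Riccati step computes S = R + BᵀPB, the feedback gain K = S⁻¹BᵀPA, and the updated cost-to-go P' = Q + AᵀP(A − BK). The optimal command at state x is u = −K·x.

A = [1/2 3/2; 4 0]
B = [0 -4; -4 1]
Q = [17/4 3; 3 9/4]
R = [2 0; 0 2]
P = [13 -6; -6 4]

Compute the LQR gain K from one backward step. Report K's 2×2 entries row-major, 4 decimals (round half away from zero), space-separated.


BᵀP = [24.0000 -16.0000; -58.0000 28.0000]
S = R + BᵀPB = [2 0; 0 2] + [64.0000 -112.0000; -112.0000 260.0000] = [66.0000 -112.0000; -112.0000 262.0000]
BᵀPA = [-52.0000 36.0000; 83.0000 -87.0000]
K = S⁻¹·BᵀPA = [-0.9115 -0.0657; -0.0729 -0.3602]
A−BK = [0.2085 0.0594; 0.4267 0.0973]
AᵀP(A−BK) = [1.8983 0.2256; 0.2256 0.2824]
P' = Q + AᵀP(A−BK) = [6.1483 3.2256; 3.2256 2.5324]
tr(P') = 8.6807

-0.9115 -0.0657 -0.0729 -0.3602


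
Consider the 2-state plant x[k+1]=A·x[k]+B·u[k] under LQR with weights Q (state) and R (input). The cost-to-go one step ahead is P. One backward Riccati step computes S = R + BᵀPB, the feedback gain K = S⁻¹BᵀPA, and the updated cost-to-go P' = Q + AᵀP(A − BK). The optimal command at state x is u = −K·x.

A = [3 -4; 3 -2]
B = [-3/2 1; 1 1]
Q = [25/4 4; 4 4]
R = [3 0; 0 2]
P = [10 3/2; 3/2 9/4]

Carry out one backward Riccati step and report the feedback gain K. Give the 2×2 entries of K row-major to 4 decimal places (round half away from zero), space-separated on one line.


BᵀP = [-13.5000 0.0000; 11.5000 3.7500]
S = R + BᵀPB = [3 0; 0 2] + [20.2500 -13.5000; -13.5000 15.2500] = [23.2500 -13.5000; -13.5000 17.2500]
BᵀPA = [-40.5000 54.0000; 45.7500 -53.5000]
K = S⁻¹·BᵀPA = [-0.3702 0.9563; 2.3625 -2.3530]
A−BK = [0.0823 -0.2125; 1.0077 -0.6033]
AᵀP(A−BK) = [14.1748 -14.1183; -14.1183 15.4722]
P' = Q + AᵀP(A−BK) = [20.4248 -10.1183; -10.1183 19.4722]
tr(P') = 39.8970

-0.3702 0.9563 2.3625 -2.3530


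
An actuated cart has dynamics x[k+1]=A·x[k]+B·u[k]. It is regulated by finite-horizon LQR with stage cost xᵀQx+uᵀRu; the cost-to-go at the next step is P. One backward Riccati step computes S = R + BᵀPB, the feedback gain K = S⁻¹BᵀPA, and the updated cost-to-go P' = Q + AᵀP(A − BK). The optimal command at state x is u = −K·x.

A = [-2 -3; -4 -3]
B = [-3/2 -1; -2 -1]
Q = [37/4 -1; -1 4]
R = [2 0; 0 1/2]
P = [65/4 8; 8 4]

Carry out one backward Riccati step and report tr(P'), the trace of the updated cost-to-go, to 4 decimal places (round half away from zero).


18.0421

BᵀP = [-40.3750 -20.0000; -24.2500 -12.0000]
S = R + BᵀPB = [2 0; 0 1/2] + [100.5625 60.3750; 60.3750 36.2500] = [102.5625 60.3750; 60.3750 36.7500]
BᵀPA = [160.7500 181.1250; 96.5000 108.7500]
K = S⁻¹·BᵀPA = [0.6561 0.7302; 1.5480 1.7596]
A−BK = [0.5321 -0.1451; -1.1398 0.2200]
AᵀP(A−BK) = [2.1527 2.3220; 2.3220 2.6395]
P' = Q + AᵀP(A−BK) = [11.4027 1.3220; 1.3220 6.6395]
tr(P') = 18.0421


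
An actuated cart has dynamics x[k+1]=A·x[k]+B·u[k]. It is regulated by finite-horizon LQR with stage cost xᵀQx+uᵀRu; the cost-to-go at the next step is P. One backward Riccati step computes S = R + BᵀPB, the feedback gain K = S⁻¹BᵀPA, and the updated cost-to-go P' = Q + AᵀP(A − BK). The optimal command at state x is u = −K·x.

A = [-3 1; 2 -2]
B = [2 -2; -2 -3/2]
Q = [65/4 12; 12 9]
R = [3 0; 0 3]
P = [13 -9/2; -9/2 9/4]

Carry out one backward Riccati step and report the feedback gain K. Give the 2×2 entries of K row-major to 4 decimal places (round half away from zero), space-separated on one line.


BᵀP = [35.0000 -13.5000; -19.2500 5.6250]
S = R + BᵀPB = [3 0; 0 3] + [97.0000 -49.7500; -49.7500 30.0625] = [100.0000 -49.7500; -49.7500 33.0625]
BᵀPA = [-132.0000 62.0000; 69.0000 -30.5000]
K = S⁻¹·BᵀPA = [-1.1207 0.6406; 0.4006 0.0415]
A−BK = [0.0426 -0.1983; 0.3596 -0.6564]
AᵀP(A−BK) = [4.4259 -2.2982; -2.2982 1.5457]
P' = Q + AᵀP(A−BK) = [20.6759 9.7018; 9.7018 10.5457]
tr(P') = 31.2216

-1.1207 0.6406 0.4006 0.0415


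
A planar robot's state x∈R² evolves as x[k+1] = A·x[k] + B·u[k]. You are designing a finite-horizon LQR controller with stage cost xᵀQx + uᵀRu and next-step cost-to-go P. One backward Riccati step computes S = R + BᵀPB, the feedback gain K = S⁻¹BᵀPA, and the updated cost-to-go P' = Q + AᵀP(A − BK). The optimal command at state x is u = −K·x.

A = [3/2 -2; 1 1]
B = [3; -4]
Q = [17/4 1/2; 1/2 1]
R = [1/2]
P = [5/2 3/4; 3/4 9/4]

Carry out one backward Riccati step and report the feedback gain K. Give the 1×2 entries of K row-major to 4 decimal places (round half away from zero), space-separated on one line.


BᵀP = [4.5000 -6.7500]
S = R + BᵀPB = [1/2] + [40.5000] = [41.0000]
BᵀPA = [0.0000 -15.7500]
K = S⁻¹·BᵀPA = [0.0000 -0.3841]
A−BK = [1.5000 -0.8476; 1.0000 -0.5366]
AᵀP(A−BK) = [10.1250 -5.6250; -5.6250 3.1997]
P' = Q + AᵀP(A−BK) = [14.3750 -5.1250; -5.1250 4.1997]
tr(P') = 18.5747

0.0000 -0.3841


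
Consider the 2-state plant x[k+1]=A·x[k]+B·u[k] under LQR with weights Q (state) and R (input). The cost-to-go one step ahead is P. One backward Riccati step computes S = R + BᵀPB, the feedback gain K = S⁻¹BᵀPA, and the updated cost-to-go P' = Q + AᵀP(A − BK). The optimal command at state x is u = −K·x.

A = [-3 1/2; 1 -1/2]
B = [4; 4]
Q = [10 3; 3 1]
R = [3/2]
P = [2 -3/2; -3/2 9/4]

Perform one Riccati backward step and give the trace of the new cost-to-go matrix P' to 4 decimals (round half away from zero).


BᵀP = [2.0000 3.0000]
S = R + BᵀPB = [3/2] + [20.0000] = [21.5000]
BᵀPA = [-3.0000 -0.5000]
K = S⁻¹·BᵀPA = [-0.1395 -0.0233]
A−BK = [-2.4419 0.5930; 1.5581 -0.4070]
AᵀP(A−BK) = [28.8314 -7.1948; -7.1948 1.8009]
P' = Q + AᵀP(A−BK) = [38.8314 -4.1948; -4.1948 2.8009]
tr(P') = 41.6323

41.6323


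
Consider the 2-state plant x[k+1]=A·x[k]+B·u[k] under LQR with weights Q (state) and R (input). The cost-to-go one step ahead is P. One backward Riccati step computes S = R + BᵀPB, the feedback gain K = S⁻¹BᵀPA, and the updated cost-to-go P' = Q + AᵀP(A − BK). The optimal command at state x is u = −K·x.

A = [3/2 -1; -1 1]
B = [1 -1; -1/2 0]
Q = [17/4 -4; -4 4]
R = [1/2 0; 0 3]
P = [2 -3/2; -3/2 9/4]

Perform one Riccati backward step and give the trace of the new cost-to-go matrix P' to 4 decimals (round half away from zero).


10.3555

BᵀP = [2.7500 -2.6250; -2.0000 1.5000]
S = R + BᵀPB = [1/2 0; 0 3] + [4.0625 -2.7500; -2.7500 2.0000] = [4.5625 -2.7500; -2.7500 5.0000]
BᵀPA = [6.7500 -5.3750; -4.5000 3.5000]
K = S⁻¹·BᵀPA = [1.4016 -1.1311; -0.1291 0.0779]
A−BK = [-0.0307 0.2090; -0.2992 0.4344]
AᵀP(A−BK) = [1.2080 -1.0143; -1.0143 0.8975]
P' = Q + AᵀP(A−BK) = [5.4580 -5.0143; -5.0143 4.8975]
tr(P') = 10.3555


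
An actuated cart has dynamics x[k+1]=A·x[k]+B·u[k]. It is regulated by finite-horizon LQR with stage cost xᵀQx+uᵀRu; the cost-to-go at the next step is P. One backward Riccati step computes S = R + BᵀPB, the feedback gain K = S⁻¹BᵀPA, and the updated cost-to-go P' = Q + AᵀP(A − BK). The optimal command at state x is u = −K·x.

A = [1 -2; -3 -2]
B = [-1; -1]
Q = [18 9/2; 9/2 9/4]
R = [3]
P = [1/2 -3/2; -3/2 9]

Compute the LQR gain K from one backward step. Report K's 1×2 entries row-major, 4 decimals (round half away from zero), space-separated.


BᵀP = [1.0000 -7.5000]
S = R + BᵀPB = [3] + [6.5000] = [9.5000]
BᵀPA = [23.5000 13.0000]
K = S⁻¹·BᵀPA = [2.4737 1.3684]
A−BK = [3.4737 -0.6316; -0.5263 -0.6316]
AᵀP(A−BK) = [32.3684 14.8421; 14.8421 8.2105]
P' = Q + AᵀP(A−BK) = [50.3684 19.3421; 19.3421 10.4605]
tr(P') = 60.8289

2.4737 1.3684


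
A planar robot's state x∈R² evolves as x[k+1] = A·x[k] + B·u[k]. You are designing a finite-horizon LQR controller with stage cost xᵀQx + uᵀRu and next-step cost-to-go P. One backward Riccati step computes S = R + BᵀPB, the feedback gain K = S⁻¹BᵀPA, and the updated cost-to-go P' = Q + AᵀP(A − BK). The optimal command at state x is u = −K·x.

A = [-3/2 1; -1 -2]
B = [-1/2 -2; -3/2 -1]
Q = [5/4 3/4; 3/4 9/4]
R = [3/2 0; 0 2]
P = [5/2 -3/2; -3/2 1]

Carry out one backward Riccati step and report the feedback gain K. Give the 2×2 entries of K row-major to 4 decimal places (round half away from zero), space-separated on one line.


BᵀP = [1.0000 -0.7500; -3.5000 2.0000]
S = R + BᵀPB = [3/2 0; 0 2] + [0.6250 -1.2500; -1.2500 5.0000] = [2.1250 -1.2500; -1.2500 7.0000]
BᵀPA = [-0.7500 2.5000; 3.2500 -7.5000]
K = S⁻¹·BᵀPA = [-0.0892 0.6103; 0.4484 -0.9624]
A−BK = [-0.6479 -0.6197; -0.6854 -2.0469]
AᵀP(A−BK) = [0.6009 -1.1643; -1.1643 3.7559]
P' = Q + AᵀP(A−BK) = [1.8509 -0.4143; -0.4143 6.0059]
tr(P') = 7.8568

-0.0892 0.6103 0.4484 -0.9624


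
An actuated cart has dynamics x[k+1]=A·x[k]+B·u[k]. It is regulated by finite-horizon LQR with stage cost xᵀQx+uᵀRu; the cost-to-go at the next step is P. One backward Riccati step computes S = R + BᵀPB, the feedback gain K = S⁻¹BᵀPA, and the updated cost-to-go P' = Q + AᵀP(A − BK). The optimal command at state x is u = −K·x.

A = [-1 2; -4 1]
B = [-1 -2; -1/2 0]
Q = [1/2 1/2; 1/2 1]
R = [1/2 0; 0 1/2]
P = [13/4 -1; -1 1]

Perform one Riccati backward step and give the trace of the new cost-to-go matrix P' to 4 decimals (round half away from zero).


BᵀP = [-2.7500 0.5000; -6.5000 2.0000]
S = R + BᵀPB = [1/2 0; 0 1/2] + [2.5000 5.5000; 5.5000 13.0000] = [3.0000 5.5000; 5.5000 13.5000]
BᵀPA = [0.7500 -5.0000; -1.5000 -11.0000]
K = S⁻¹·BᵀPA = [1.7927 -0.6829; -0.8415 -0.5366]
A−BK = [-0.8902 0.2439; -3.1037 0.6585]
AᵀP(A−BK) = [8.6433 -1.7927; -1.7927 0.6829]
P' = Q + AᵀP(A−BK) = [9.1433 -1.2927; -1.2927 1.6829]
tr(P') = 10.8262

10.8262


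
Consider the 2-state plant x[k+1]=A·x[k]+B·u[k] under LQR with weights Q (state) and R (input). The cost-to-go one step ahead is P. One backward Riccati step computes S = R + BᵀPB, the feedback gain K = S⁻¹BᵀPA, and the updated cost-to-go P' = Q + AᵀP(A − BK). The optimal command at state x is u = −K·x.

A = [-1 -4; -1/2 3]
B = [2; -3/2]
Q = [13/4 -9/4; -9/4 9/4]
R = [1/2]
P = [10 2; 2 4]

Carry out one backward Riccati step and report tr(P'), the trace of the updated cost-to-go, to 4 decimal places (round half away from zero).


BᵀP = [17.0000 -2.0000]
S = R + BᵀPB = [1/2] + [37.0000] = [37.5000]
BᵀPA = [-16.0000 -74.0000]
K = S⁻¹·BᵀPA = [-0.4267 -1.9733]
A−BK = [-0.1467 -0.0533; -1.1400 0.0400]
AᵀP(A−BK) = [6.1733 0.4267; 0.4267 1.9733]
P' = Q + AᵀP(A−BK) = [9.4233 -1.8233; -1.8233 4.2233]
tr(P') = 13.6467

13.6467


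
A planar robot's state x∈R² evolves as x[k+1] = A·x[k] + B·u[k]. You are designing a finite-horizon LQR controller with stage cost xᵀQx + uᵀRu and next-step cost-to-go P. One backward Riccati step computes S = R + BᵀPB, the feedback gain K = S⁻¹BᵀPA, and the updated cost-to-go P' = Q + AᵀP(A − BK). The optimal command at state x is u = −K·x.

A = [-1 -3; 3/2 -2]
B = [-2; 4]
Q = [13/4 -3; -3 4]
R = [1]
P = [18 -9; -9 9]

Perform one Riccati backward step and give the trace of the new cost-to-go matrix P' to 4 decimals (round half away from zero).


65.3449

BᵀP = [-72.0000 54.0000]
S = R + BᵀPB = [1] + [360.0000] = [361.0000]
BᵀPA = [153.0000 108.0000]
K = S⁻¹·BᵀPA = [0.4238 0.2992]
A−BK = [-0.1524 -2.4017; -0.1953 -3.1967]
AᵀP(A−BK) = [0.4051 3.7271; 3.7271 57.6898]
P' = Q + AᵀP(A−BK) = [3.6551 0.7271; 0.7271 61.6898]
tr(P') = 65.3449


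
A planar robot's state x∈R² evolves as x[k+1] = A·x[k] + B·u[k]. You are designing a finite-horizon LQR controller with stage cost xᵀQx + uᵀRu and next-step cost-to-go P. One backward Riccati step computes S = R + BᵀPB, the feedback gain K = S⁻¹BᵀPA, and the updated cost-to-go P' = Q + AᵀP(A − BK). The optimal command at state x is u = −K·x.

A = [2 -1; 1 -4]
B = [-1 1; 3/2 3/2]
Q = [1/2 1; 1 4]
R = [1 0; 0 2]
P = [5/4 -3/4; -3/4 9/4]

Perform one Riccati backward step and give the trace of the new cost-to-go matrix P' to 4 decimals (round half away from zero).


BᵀP = [-2.3750 4.1250; 0.1250 2.6250]
S = R + BᵀPB = [1 0; 0 2] + [8.5625 3.8125; 3.8125 4.0625] = [9.5625 3.8125; 3.8125 6.0625]
BᵀPA = [-0.6250 -14.1250; 2.8750 -10.6250]
K = S⁻¹·BᵀPA = [-0.3396 -1.0388; 0.6878 -1.0993]
A−BK = [0.9727 -0.9396; 0.4777 -0.7928]
AᵀP(A−BK) = [2.0604 -2.2388; -2.2388 4.8964]
P' = Q + AᵀP(A−BK) = [2.5604 -1.2388; -1.2388 8.8964]
tr(P') = 11.4568

11.4568


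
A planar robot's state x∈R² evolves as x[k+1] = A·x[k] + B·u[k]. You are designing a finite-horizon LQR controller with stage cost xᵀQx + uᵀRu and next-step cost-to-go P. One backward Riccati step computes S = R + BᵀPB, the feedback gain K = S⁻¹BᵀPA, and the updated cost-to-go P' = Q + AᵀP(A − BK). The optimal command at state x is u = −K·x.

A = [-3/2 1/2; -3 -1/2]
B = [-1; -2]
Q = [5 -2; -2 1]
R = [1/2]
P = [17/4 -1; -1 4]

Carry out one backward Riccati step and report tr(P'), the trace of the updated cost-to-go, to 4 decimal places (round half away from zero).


BᵀP = [-2.2500 -7.0000]
S = R + BᵀPB = [1/2] + [16.2500] = [16.7500]
BᵀPA = [24.3750 2.3750]
K = S⁻¹·BᵀPA = [1.4552 0.1418]
A−BK = [-0.0448 0.6418; -0.0896 -0.2164]
AᵀP(A−BK) = [1.0914 0.1063; 0.1063 2.2257]
P' = Q + AᵀP(A−BK) = [6.0914 -1.8937; -1.8937 3.2257]
tr(P') = 9.3172

9.3172


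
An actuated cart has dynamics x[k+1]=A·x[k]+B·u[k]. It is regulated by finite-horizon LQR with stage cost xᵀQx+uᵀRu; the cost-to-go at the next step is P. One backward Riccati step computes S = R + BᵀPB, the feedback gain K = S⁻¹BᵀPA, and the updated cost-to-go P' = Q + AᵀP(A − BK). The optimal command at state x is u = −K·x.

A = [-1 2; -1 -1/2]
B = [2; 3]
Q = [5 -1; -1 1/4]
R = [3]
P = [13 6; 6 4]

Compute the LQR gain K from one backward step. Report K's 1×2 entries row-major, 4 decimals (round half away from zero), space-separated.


BᵀP = [44.0000 24.0000]
S = R + BᵀPB = [3] + [160.0000] = [163.0000]
BᵀPA = [-68.0000 76.0000]
K = S⁻¹·BᵀPA = [-0.4172 0.4663]
A−BK = [-0.1656 1.0675; 0.2515 -1.8988]
AᵀP(A−BK) = [0.6319 -1.2945; -1.2945 5.5644]
P' = Q + AᵀP(A−BK) = [5.6319 -2.2945; -2.2945 5.8144]
tr(P') = 11.4463

-0.4172 0.4663


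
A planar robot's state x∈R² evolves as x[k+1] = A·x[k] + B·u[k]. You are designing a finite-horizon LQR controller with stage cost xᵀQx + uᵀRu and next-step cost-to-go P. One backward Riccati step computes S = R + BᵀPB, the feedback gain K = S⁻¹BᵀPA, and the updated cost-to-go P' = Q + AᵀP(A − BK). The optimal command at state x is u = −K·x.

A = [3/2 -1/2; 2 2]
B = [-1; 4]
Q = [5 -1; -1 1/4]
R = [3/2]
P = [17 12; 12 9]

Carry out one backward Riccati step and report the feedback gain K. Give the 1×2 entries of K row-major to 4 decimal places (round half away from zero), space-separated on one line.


1.4211 0.4887

BᵀP = [31.0000 24.0000]
S = R + BᵀPB = [3/2] + [65.0000] = [66.5000]
BᵀPA = [94.5000 32.5000]
K = S⁻¹·BᵀPA = [1.4211 0.4887]
A−BK = [2.9211 -0.0113; -3.6842 0.0451]
AᵀP(A−BK) = [11.9605 1.0658; 1.0658 0.3665]
P' = Q + AᵀP(A−BK) = [16.9605 0.0658; 0.0658 0.6165]
tr(P') = 17.5771


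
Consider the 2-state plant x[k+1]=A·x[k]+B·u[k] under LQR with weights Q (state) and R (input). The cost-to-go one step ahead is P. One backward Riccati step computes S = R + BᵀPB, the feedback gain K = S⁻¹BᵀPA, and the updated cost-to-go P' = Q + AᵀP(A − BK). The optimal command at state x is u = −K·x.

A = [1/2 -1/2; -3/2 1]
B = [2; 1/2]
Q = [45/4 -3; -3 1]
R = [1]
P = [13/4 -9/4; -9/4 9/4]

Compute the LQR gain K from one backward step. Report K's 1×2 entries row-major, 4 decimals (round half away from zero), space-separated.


0.7702 -0.6025

BᵀP = [5.3750 -3.3750]
S = R + BᵀPB = [1] + [9.0625] = [10.0625]
BᵀPA = [7.7500 -6.0625]
K = S⁻¹·BᵀPA = [0.7702 -0.6025]
A−BK = [-1.0404 0.7050; -1.8851 1.3012]
AᵀP(A−BK) = [3.2811 -2.3307; -2.3307 1.6599]
P' = Q + AᵀP(A−BK) = [14.5311 -5.3307; -5.3307 2.6599]
tr(P') = 17.1910


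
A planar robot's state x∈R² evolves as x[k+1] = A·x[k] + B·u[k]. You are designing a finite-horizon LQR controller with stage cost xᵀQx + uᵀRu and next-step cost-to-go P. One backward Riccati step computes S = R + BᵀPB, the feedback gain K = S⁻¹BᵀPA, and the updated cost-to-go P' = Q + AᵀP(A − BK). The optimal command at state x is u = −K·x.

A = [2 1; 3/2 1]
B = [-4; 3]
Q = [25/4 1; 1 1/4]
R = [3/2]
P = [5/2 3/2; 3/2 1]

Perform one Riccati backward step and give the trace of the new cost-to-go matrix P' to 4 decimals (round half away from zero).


BᵀP = [-5.5000 -3.0000]
S = R + BᵀPB = [3/2] + [13.0000] = [14.5000]
BᵀPA = [-15.5000 -8.5000]
K = S⁻¹·BᵀPA = [-1.0690 -0.5862]
A−BK = [-2.2759 -1.3448; 4.7069 2.7586]
AᵀP(A−BK) = [4.6810 2.6638; 2.6638 1.5172]
P' = Q + AᵀP(A−BK) = [10.9310 3.6638; 3.6638 1.7672]
tr(P') = 12.6983

12.6983


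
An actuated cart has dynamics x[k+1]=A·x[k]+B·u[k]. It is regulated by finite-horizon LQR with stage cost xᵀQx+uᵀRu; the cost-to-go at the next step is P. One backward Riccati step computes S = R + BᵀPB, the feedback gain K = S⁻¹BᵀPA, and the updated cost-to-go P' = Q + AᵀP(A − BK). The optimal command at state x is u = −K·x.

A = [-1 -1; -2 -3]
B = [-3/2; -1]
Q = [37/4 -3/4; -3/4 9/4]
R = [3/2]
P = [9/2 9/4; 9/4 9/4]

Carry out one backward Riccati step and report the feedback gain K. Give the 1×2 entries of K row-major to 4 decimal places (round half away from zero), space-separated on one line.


BᵀP = [-9.0000 -5.6250]
S = R + BᵀPB = [3/2] + [19.1250] = [20.6250]
BᵀPA = [20.2500 25.8750]
K = S⁻¹·BᵀPA = [0.9818 1.2545]
A−BK = [0.4727 0.8818; -1.0182 -1.7455]
AᵀP(A−BK) = [2.6182 3.8455; 3.8455 5.7886]
P' = Q + AᵀP(A−BK) = [11.8682 3.0955; 3.0955 8.0386]
tr(P') = 19.9068

0.9818 1.2545


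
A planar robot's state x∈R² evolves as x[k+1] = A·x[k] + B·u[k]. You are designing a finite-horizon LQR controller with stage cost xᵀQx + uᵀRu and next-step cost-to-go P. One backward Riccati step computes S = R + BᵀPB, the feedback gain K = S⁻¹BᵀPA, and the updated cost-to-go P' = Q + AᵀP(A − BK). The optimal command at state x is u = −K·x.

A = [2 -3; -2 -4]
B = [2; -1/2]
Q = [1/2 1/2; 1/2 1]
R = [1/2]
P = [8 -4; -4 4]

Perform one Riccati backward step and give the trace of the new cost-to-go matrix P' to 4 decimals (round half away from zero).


BᵀP = [18.0000 -10.0000]
S = R + BᵀPB = [1/2] + [41.0000] = [41.5000]
BᵀPA = [56.0000 -14.0000]
K = S⁻¹·BᵀPA = [1.3494 -0.3373]
A−BK = [-0.6988 -2.3253; -1.3253 -4.1687]
AᵀP(A−BK) = [4.4337 10.8916; 10.8916 35.2771]
P' = Q + AᵀP(A−BK) = [4.9337 11.3916; 11.3916 36.2771]
tr(P') = 41.2108

41.2108


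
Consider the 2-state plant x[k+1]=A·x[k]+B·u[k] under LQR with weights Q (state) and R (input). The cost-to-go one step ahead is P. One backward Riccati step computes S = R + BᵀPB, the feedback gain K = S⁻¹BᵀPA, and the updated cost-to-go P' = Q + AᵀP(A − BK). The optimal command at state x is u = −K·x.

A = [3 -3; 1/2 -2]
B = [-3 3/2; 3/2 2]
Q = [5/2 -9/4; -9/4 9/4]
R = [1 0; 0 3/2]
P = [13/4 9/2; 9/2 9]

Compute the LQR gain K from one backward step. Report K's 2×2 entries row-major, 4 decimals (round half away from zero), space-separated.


BᵀP = [-3.0000 0.0000; 13.8750 24.7500]
S = R + BᵀPB = [1 0; 0 3/2] + [9.0000 -4.5000; -4.5000 70.3125] = [10.0000 -4.5000; -4.5000 71.8125]
BᵀPA = [-9.0000 9.0000; 54.0000 -91.1250]
K = S⁻¹·BᵀPA = [-0.5779 0.3385; 0.7157 -1.2477]
A−BK = [0.1926 -0.1128; -0.0646 -0.0124]
AᵀP(A−BK) = [1.1486 -1.5766; -1.5766 2.5051]
P' = Q + AᵀP(A−BK) = [3.6486 -3.8266; -3.8266 4.7551]
tr(P') = 8.4037

-0.5779 0.3385 0.7157 -1.2477


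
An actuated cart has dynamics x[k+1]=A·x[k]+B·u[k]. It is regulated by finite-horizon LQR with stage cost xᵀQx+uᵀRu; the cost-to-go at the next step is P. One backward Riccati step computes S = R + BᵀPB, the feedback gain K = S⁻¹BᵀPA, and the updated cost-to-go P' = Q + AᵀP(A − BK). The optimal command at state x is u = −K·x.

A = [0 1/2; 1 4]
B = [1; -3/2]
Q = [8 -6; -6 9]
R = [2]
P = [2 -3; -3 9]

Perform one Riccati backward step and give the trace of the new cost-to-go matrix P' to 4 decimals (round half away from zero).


BᵀP = [6.5000 -16.5000]
S = R + BᵀPB = [2] + [31.2500] = [33.2500]
BᵀPA = [-16.5000 -62.7500]
K = S⁻¹·BᵀPA = [-0.4962 -1.8872]
A−BK = [0.4962 2.3872; 0.2556 1.1692]
AᵀP(A−BK) = [0.8120 3.3609; 3.3609 14.0771]
P' = Q + AᵀP(A−BK) = [8.8120 -2.6391; -2.6391 23.0771]
tr(P') = 31.8891

31.8891


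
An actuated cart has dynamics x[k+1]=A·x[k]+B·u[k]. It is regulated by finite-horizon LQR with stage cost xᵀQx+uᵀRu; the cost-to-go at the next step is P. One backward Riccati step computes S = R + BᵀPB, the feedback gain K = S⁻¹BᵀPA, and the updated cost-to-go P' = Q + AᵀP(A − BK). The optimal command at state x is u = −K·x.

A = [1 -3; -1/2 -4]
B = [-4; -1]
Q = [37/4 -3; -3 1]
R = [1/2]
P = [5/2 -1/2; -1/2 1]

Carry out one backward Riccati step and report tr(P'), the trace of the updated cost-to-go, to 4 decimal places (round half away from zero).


21.3267

BᵀP = [-9.5000 1.0000]
S = R + BᵀPB = [1/2] + [37.0000] = [37.5000]
BᵀPA = [-10.0000 24.5000]
K = S⁻¹·BᵀPA = [-0.2667 0.6533]
A−BK = [-0.0667 -0.3867; -0.7667 -3.3467]
AᵀP(A−BK) = [0.5833 2.2833; 2.2833 10.4933]
P' = Q + AᵀP(A−BK) = [9.8333 -0.7167; -0.7167 11.4933]
tr(P') = 21.3267


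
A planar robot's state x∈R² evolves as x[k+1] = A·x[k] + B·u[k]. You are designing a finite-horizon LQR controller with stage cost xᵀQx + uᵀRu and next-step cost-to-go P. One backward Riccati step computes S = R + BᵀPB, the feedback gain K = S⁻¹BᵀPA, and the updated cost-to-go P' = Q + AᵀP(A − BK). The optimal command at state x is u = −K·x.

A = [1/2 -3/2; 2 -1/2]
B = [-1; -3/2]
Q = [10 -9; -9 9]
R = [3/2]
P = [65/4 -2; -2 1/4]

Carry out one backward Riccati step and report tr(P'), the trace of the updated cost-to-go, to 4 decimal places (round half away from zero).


BᵀP = [-13.2500 1.6250]
S = R + BᵀPB = [3/2] + [10.8125] = [12.3125]
BᵀPA = [-3.3750 19.0625]
K = S⁻¹·BᵀPA = [-0.2741 1.5482]
A−BK = [0.2259 0.0482; 1.5888 1.8223]
AᵀP(A−BK) = [0.1374 -0.7122; -0.7122 4.1120]
P' = Q + AᵀP(A−BK) = [10.1374 -9.7122; -9.7122 13.1120]
tr(P') = 23.2494

23.2494


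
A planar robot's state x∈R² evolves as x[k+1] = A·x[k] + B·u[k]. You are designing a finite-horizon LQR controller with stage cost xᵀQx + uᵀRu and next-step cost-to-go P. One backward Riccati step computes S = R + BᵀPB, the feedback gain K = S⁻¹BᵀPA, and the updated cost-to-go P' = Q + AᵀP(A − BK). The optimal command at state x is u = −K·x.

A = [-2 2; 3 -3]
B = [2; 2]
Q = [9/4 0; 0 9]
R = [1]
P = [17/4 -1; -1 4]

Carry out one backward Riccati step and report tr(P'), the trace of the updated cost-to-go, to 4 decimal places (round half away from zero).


139.3269

BᵀP = [6.5000 6.0000]
S = R + BᵀPB = [1] + [25.0000] = [26.0000]
BᵀPA = [5.0000 -5.0000]
K = S⁻¹·BᵀPA = [0.1923 -0.1923]
A−BK = [-2.3846 2.3846; 2.6154 -2.6154]
AᵀP(A−BK) = [64.0385 -64.0385; -64.0385 64.0385]
P' = Q + AᵀP(A−BK) = [66.2885 -64.0385; -64.0385 73.0385]
tr(P') = 139.3269


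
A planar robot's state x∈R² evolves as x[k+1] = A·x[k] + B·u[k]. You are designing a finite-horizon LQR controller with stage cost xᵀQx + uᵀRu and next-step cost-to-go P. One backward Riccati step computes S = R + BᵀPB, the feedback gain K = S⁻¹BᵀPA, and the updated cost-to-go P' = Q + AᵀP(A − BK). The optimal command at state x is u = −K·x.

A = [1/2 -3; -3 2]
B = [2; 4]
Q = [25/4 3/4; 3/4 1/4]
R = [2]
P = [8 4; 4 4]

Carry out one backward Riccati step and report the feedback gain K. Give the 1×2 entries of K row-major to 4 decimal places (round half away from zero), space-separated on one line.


BᵀP = [32.0000 24.0000]
S = R + BᵀPB = [2] + [160.0000] = [162.0000]
BᵀPA = [-56.0000 -48.0000]
K = S⁻¹·BᵀPA = [-0.3457 -0.2963]
A−BK = [1.1914 -2.4074; -1.6173 3.1852]
AᵀP(A−BK) = [6.6420 -12.5926; -12.5926 25.7778]
P' = Q + AᵀP(A−BK) = [12.8920 -11.8426; -11.8426 26.0278]
tr(P') = 38.9198

-0.3457 -0.2963


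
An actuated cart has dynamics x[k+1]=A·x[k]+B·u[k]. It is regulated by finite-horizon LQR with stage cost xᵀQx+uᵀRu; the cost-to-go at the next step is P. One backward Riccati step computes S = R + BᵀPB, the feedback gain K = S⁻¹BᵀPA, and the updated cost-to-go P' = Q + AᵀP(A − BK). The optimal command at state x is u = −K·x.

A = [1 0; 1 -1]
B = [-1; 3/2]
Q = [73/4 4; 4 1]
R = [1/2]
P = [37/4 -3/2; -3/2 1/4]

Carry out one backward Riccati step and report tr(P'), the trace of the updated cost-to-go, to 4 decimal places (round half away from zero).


19.5084

BᵀP = [-11.5000 1.8750]
S = R + BᵀPB = [1/2] + [14.3125] = [14.8125]
BᵀPA = [-9.6250 -1.8750]
K = S⁻¹·BᵀPA = [-0.6498 -0.1266]
A−BK = [0.3502 -0.1266; 1.9747 -0.8101]
AᵀP(A−BK) = [0.2458 0.0316; 0.0316 0.0127]
P' = Q + AᵀP(A−BK) = [18.4958 4.0316; 4.0316 1.0127]
tr(P') = 19.5084


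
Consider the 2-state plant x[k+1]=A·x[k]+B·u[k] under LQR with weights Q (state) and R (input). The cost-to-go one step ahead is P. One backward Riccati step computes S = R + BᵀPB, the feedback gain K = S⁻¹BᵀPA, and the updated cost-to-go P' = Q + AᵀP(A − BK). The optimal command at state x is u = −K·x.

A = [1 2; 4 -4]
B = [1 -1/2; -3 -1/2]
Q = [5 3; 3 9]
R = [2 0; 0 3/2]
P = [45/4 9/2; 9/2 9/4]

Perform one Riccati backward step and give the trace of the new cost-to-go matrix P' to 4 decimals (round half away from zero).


BᵀP = [-2.2500 -2.2500; -7.8750 -3.3750]
S = R + BᵀPB = [2 0; 0 3/2] + [4.5000 2.2500; 2.2500 5.6250] = [6.5000 2.2500; 2.2500 7.1250]
BᵀPA = [-11.2500 4.5000; -21.3750 -2.2500]
K = S⁻¹·BᵀPA = [-0.7773 0.9000; -2.7545 -0.6000]
A−BK = [0.4000 0.8000; 0.2909 -1.6000]
AᵀP(A−BK) = [15.6273 1.8000; 1.8000 3.6000]
P' = Q + AᵀP(A−BK) = [20.6273 4.8000; 4.8000 12.6000]
tr(P') = 33.2273

33.2273


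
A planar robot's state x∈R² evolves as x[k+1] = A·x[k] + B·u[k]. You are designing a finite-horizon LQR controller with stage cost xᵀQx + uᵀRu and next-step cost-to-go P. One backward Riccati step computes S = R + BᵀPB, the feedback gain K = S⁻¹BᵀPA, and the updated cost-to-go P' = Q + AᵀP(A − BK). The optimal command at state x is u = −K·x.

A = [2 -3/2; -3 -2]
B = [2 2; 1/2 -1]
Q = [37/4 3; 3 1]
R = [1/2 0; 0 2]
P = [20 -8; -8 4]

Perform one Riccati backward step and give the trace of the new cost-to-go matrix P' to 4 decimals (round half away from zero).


BᵀP = [36.0000 -14.0000; 48.0000 -20.0000]
S = R + BᵀPB = [1/2 0; 0 2] + [65.0000 86.0000; 86.0000 116.0000] = [65.5000 86.0000; 86.0000 118.0000]
BᵀPA = [114.0000 -26.0000; 156.0000 -32.0000]
K = S⁻¹·BᵀPA = [0.1081 -0.9489; 1.2432 0.4204]
A−BK = [-0.7027 -0.4429; -1.8108 -1.1051]
AᵀP(A−BK) = [5.7297 2.5946; 2.5946 1.7808]
P' = Q + AᵀP(A−BK) = [14.9797 5.5946; 5.5946 2.7808]
tr(P') = 17.7605

17.7605


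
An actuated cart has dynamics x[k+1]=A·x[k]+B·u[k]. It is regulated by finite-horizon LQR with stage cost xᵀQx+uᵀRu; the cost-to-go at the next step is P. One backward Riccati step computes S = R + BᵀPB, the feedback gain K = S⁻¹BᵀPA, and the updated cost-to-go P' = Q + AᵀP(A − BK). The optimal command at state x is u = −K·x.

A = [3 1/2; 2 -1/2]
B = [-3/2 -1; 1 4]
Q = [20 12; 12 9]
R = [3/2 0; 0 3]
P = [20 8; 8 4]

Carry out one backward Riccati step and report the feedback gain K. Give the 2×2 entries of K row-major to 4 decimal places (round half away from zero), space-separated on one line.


BᵀP = [-22.0000 -8.0000; 12.0000 8.0000]
S = R + BᵀPB = [3/2 0; 0 3] + [25.0000 -10.0000; -10.0000 20.0000] = [26.5000 -10.0000; -10.0000 23.0000]
BᵀPA = [-82.0000 -7.0000; 52.0000 2.0000]
K = S⁻¹·BᵀPA = [-2.6811 -0.2767; 1.0952 -0.0334]
A−BK = [0.0736 0.0515; 0.3003 -0.0898]
AᵀP(A−BK) = [15.2031 1.0422; 1.0422 0.1295]
P' = Q + AᵀP(A−BK) = [35.2031 13.0422; 13.0422 9.1295]
tr(P') = 44.3327

-2.6811 -0.2767 1.0952 -0.0334


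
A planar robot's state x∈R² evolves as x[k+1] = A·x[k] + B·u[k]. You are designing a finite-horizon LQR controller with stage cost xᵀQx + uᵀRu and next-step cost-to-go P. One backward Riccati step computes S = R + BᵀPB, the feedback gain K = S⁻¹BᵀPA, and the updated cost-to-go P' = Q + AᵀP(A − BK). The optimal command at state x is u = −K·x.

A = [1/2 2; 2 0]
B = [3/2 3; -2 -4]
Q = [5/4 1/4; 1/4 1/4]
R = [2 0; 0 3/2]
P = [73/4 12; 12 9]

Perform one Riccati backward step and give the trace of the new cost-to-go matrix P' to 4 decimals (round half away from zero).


BᵀP = [3.3750 0.0000; 6.7500 0.0000]
S = R + BᵀPB = [2 0; 0 3/2] + [5.0625 10.1250; 10.1250 20.2500] = [7.0625 10.1250; 10.1250 21.7500]
BᵀPA = [1.6875 6.7500; 3.3750 13.5000]
K = S⁻¹·BᵀPA = [0.0495 0.1982; 0.1321 0.5284]
A−BK = [0.0294 0.1174; 2.6275 2.5101]
AᵀP(A−BK) = [64.0330 64.1321; 64.1321 64.5284]
P' = Q + AᵀP(A−BK) = [65.2830 64.3821; 64.3821 64.7784]
tr(P') = 130.0615

130.0615


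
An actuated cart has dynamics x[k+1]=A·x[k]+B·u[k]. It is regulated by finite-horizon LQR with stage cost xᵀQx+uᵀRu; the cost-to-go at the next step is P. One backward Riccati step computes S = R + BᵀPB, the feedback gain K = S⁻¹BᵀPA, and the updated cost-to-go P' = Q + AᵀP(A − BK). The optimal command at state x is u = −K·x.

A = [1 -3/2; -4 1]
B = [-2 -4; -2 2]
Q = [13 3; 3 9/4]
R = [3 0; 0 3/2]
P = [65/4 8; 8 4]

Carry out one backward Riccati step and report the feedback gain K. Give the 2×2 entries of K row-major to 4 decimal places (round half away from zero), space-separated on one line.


0.2954 0.0755 0.0259 0.2574

BᵀP = [-48.5000 -24.0000; -49.0000 -24.0000]
S = R + BᵀPB = [3 0; 0 3/2] + [145.0000 146.0000; 146.0000 148.0000] = [148.0000 146.0000; 146.0000 149.5000]
BᵀPA = [47.5000 48.7500; 47.0000 49.5000]
K = S⁻¹·BᵀPA = [0.2954 0.0755; 0.0259 0.2574]
A−BK = [1.6944 -0.3194; -3.4611 0.6361]
AᵀP(A−BK) = [1.0014 -0.0576; -0.0576 0.1420]
P' = Q + AᵀP(A−BK) = [14.0014 2.9424; 2.9424 2.3920]
tr(P') = 16.3934


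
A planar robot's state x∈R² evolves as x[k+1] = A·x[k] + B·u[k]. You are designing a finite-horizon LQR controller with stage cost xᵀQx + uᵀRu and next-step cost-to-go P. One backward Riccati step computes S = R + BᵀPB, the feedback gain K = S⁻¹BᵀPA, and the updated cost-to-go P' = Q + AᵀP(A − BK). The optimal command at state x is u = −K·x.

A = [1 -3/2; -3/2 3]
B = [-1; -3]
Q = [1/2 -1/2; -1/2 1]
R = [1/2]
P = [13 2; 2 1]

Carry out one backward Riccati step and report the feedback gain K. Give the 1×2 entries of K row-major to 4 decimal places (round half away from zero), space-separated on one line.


BᵀP = [-19.0000 -5.0000]
S = R + BᵀPB = [1/2] + [34.0000] = [34.5000]
BᵀPA = [-11.5000 13.5000]
K = S⁻¹·BᵀPA = [-0.3333 0.3913]
A−BK = [0.6667 -1.1087; -2.5000 4.1739]
AᵀP(A−BK) = [5.4167 -9.0000; -9.0000 14.9674]
P' = Q + AᵀP(A−BK) = [5.9167 -9.5000; -9.5000 15.9674]
tr(P') = 21.8841

-0.3333 0.3913


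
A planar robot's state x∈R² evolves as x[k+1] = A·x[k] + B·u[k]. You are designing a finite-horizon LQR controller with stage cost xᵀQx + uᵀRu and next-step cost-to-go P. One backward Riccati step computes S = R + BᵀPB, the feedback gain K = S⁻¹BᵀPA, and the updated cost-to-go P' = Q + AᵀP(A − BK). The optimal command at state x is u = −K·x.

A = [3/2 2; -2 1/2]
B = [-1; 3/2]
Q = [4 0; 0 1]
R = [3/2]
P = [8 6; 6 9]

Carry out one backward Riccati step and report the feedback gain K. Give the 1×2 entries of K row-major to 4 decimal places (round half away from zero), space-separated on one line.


-1.1489 0.4894

BᵀP = [1.0000 7.5000]
S = R + BᵀPB = [3/2] + [10.2500] = [11.7500]
BᵀPA = [-13.5000 5.7500]
K = S⁻¹·BᵀPA = [-1.1489 0.4894]
A−BK = [0.3511 2.4894; -0.2766 -0.2340]
AᵀP(A−BK) = [2.4894 2.1064; 2.1064 43.4362]
P' = Q + AᵀP(A−BK) = [6.4894 2.1064; 2.1064 44.4362]
tr(P') = 50.9255


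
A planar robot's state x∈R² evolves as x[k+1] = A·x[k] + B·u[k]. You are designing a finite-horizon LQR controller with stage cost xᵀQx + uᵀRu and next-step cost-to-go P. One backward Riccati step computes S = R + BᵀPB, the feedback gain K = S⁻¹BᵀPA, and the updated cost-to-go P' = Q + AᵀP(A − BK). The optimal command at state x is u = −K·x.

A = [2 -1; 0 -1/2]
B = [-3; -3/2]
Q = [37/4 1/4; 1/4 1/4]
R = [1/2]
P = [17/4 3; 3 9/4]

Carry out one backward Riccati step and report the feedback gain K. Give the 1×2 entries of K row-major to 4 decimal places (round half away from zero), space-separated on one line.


-0.4872 0.3310

BᵀP = [-17.2500 -12.3750]
S = R + BᵀPB = [1/2] + [70.3125] = [70.8125]
BᵀPA = [-34.5000 23.4375]
K = S⁻¹·BᵀPA = [-0.4872 0.3310]
A−BK = [0.5384 -0.0071; -0.7308 -0.0035]
AᵀP(A−BK) = [0.1915 -0.0812; -0.0812 0.0552]
P' = Q + AᵀP(A−BK) = [9.4415 0.1688; 0.1688 0.3052]
tr(P') = 9.7467
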